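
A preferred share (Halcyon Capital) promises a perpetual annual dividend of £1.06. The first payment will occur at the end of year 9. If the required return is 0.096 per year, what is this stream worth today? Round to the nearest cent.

£5.30

Value at end of year 8: C / r = £1.06 / 0.096 = £11.0417
Discount to today: PV = £11.0417 / (1 + 0.096)^8 = £11.0417 / 2.082018 = £5.30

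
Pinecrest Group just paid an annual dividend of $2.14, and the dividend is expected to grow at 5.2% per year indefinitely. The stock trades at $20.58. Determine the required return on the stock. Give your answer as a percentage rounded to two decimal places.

16.14%

D₁ = $2.14 × 1.052 = $2.2513
P = D₁/(r − g) ⇒ r = D₁/P + g = $2.2513/$20.58 + 0.052 = 0.109392 + 0.052 = 0.161392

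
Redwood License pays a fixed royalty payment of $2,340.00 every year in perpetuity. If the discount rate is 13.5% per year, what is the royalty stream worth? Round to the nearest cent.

Level perpetuity: PV = C / r = $2,340.00 / 0.135 = $17,333.33

$17333.33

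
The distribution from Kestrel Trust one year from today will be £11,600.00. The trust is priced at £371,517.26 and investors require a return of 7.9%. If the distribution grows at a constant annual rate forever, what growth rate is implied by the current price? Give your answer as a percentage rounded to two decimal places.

4.78%

P = D₁/(r−g) ⇒ g = r − D₁/P = 0.079 − £11,600.00/£371,517.26 = 0.047777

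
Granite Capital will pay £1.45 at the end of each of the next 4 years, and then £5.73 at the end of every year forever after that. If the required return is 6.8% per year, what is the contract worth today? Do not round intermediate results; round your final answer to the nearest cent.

PV of 4-year annuity: £1.45 × [1 − (1+0.068)^−4] / 0.068 = 4.93371
Perpetuity value at year 4: £5.73 / 0.068 = 84.26471
PV of perpetuity: 84.26471 / (1+0.068)^4 = 64.76803
Total PV = 4.93371 + 64.76803 = 69.70174

£69.70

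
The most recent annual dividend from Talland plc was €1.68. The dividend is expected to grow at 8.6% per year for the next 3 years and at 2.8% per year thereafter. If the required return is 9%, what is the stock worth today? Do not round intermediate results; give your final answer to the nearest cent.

€32.55

D_1 = 1.82448
D_2 = 1.98139
D_3 = 2.15178
Terminal value at year 3: TV = D_3×(1+g_2)/(r−g_2) = 2.21203/0.062 = 35.67797
P_0 = D_1/(1+r)^1 + D_2/(1+r)^2 + D_3/(1+r)^3 + TV/(1+r)^3
    = 1.67383 + 1.66769 + 1.66157 + 27.54994 = 32.55304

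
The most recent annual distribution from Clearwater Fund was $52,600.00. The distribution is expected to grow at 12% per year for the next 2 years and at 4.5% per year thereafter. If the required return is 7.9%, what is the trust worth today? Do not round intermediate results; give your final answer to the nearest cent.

$1853144.20

D_1 = 58912.00000
D_2 = 65981.44000
Terminal value at year 2: TV = D_2×(1+g_2)/(r−g_2) = 68950.60480/0.034 = 2027958.96471
P_0 = D_1/(1+r)^1 + D_2/(1+r)^2 + TV/(1+r)^2
    = 54598.70250 + 56673.35199 + 1741872.14220 = 1853144.19670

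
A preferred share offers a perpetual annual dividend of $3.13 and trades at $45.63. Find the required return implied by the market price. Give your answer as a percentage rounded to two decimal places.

6.86%

P = C/r ⇒ r = C/P = $3.13/$45.63 = 0.068595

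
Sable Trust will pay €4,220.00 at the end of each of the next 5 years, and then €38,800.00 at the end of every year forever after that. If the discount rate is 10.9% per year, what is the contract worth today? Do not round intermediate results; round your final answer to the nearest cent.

€227837.03

PV of 5-year annuity: €4,220.00 × [1 − (1+0.109)^−5] / 0.109 = 15635.99927
Perpetuity value at year 5: €38,800.00 / 0.109 = 355963.30275
PV of perpetuity: 355963.30275 / (1+0.109)^5 = 212201.03455
Total PV = 15635.99927 + 212201.03455 = 227837.03383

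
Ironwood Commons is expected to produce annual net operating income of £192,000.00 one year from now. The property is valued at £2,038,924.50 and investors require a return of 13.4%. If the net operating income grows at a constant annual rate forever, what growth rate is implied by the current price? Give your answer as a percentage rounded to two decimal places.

P = D₁/(r−g) ⇒ g = r − D₁/P = 0.134 − £192,000.00/£2,038,924.50 = 0.039833

3.98%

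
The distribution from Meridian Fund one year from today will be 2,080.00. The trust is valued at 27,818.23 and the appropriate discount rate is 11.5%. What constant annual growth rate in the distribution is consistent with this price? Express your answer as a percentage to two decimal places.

P = D₁/(r−g) ⇒ g = r − D₁/P = 0.115 − 2,080.00/27,818.23 = 0.040229

4.02%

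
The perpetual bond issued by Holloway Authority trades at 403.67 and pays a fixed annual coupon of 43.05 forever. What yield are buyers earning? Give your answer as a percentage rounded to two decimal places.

10.66%

P = C/r ⇒ r = C/P = 43.05/403.67 = 0.106647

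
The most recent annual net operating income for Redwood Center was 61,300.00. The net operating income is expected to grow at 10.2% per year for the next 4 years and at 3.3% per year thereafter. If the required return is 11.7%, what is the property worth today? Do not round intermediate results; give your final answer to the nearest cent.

D_1 = 67552.60000
D_2 = 74442.96520
D_3 = 82036.14765
D_4 = 90403.83471
Terminal value at year 4: TV = D_4×(1+g_2)/(r−g_2) = 93387.16126/0.084 = 1111751.91972
P_0 = D_1/(1+r)^1 + D_2/(1+r)^2 + D_3/(1+r)^3 + D_4/(1+r)^4 + TV/(1+r)^4
    = 60476.81289 + 59664.68022 + 58863.45354 + 58072.98639 + 714159.46361 = 951237.39665

951237.40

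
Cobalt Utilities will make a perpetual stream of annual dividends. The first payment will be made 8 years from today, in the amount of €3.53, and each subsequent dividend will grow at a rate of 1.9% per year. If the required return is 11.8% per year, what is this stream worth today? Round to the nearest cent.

Value at end of year 7: C₁ / (r − g) = €3.53 / (0.118 − 0.019) = €35.6566
Discount to today: PV = €35.6566 / (1 + 0.118)^7 = €35.6566 / 2.183195 = €16.33

€16.33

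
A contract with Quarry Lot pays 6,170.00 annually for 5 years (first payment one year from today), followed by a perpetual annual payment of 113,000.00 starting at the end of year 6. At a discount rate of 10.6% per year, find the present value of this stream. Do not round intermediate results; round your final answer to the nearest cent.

667199.74

PV of 5-year annuity: 6,170.00 × [1 − (1+0.106)^−5] / 0.106 = 23035.01270
Perpetuity value at year 5: 113,000.00 / 0.106 = 1066037.73585
PV of perpetuity: 1066037.73585 / (1+0.106)^5 = 644164.73178
Total PV = 23035.01270 + 644164.73178 = 667199.74448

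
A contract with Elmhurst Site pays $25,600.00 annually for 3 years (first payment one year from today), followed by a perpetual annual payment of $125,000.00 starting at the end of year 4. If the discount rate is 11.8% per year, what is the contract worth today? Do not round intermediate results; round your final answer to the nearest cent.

PV of 3-year annuity: $25,600.00 × [1 − (1+0.118)^−3] / 0.118 = 61698.81705
Perpetuity value at year 3: $125,000.00 / 0.118 = 1059322.03390
PV of perpetuity: 1059322.03390 / (1+0.118)^3 = 758058.27878
Total PV = 61698.81705 + 758058.27878 = 819757.09583

$819757.10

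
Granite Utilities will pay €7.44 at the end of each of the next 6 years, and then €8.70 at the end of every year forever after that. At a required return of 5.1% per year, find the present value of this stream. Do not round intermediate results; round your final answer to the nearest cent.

€164.21

PV of 6-year annuity: €7.44 × [1 − (1+0.051)^−6] / 0.051 = 37.64268
Perpetuity value at year 6: €8.70 / 0.051 = 170.58824
PV of perpetuity: 170.58824 / (1+0.051)^6 = 126.57058
Total PV = 37.64268 + 126.57058 = 164.21326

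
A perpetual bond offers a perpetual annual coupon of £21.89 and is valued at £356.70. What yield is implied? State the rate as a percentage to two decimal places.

6.14%

P = C/r ⇒ r = C/P = £21.89/£356.70 = 0.061368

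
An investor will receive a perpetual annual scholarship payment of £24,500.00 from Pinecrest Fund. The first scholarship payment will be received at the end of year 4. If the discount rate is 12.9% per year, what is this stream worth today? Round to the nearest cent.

£131975.87

Value at end of year 3: C / r = £24,500.00 / 0.129 = £189,922.4806
Discount to today: PV = £189,922.4806 / (1 + 0.129)^3 = £189,922.4806 / 1.439070 = £131,975.87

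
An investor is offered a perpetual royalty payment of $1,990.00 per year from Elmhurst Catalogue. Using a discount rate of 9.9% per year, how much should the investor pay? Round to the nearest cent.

$20101.01

Level perpetuity: PV = C / r = $1,990.00 / 0.099 = $20,101.01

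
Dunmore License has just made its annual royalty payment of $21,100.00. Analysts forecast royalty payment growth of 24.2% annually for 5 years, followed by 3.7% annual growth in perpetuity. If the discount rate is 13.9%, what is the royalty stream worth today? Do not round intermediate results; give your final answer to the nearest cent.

$468527.10

D_1 = 26206.20000
D_2 = 32548.10040
D_3 = 40424.74070
D_4 = 50207.52795
D_5 = 62357.74971
Terminal value at year 5: TV = D_5×(1+g_2)/(r−g_2) = 64664.98645/0.102 = 633970.45537
P_0 = D_1/(1+r)^1 + D_2/(1+r)^2 + D_3/(1+r)^3 + D_4/(1+r)^4 + D_5/(1+r)^5 + TV/(1+r)^5
    = 23008.07726 + 25088.70233 + 27357.47875 + 29831.42108 + 32529.08251 + 330712.33887 = 468527.10081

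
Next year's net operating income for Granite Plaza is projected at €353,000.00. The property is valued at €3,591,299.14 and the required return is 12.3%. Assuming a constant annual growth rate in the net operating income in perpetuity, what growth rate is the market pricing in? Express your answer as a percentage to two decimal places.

P = D₁/(r−g) ⇒ g = r − D₁/P = 0.123 − €353,000.00/€3,591,299.14 = 0.024707

2.47%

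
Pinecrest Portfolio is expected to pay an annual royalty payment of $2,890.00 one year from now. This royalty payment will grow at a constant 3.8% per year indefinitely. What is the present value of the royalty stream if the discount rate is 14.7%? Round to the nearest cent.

$26513.76

Growing perpetuity: P = D₁ / (r − g) = $2,890.0000 / (0.147 − 0.038) = $26,513.76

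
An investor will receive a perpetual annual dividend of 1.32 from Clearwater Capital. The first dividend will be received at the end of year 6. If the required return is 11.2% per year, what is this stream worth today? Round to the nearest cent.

Value at end of year 5: C / r = 1.32 / 0.112 = 11.7857
Discount to today: PV = 11.7857 / (1 + 0.112)^5 = 11.7857 / 1.700294 = 6.93

6.93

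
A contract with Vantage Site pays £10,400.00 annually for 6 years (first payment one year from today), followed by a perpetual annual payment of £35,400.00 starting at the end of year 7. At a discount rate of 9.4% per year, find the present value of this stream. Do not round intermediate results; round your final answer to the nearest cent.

£265772.74

PV of 6-year annuity: £10,400.00 × [1 − (1+0.094)^−6] / 0.094 = 46102.37072
Perpetuity value at year 6: £35,400.00 / 0.094 = 376595.74468
PV of perpetuity: 376595.74468 / (1+0.094)^6 = 219670.36743
Total PV = 46102.37072 + 219670.36743 = 265772.73815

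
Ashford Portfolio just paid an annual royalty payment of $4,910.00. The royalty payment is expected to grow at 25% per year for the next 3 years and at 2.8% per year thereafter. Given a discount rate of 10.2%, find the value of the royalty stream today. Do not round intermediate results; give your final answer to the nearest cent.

D_1 = 6137.50000
D_2 = 7671.87500
D_3 = 9589.84375
Terminal value at year 3: TV = D_3×(1+g_2)/(r−g_2) = 9858.35938/0.074 = 133221.07264
P_0 = D_1/(1+r)^1 + D_2/(1+r)^2 + D_3/(1+r)^3 + TV/(1+r)^3
    = 5569.41924 + 6317.39932 + 7165.83407 + 99546.99223 = 118599.64485

$118599.64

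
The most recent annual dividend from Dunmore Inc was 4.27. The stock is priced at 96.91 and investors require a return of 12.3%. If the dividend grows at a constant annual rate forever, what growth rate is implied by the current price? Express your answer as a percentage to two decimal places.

7.56%

P = D₀(1+g)/(r−g) ⇒ P(r−g) = D₀(1+g) ⇒ g(P+D₀) = P·r − D₀
g = (P·r − D₀)/(P + D₀) = (96.91×0.123 − 4.27) / (96.91 + 4.27) = 0.075607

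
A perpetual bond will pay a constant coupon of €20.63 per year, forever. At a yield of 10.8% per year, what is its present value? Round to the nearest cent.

€191.02

Level perpetuity: PV = C / r = €20.63 / 0.108 = €191.02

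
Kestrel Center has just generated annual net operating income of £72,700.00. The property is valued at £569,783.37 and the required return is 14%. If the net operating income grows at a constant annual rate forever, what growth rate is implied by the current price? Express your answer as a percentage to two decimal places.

P = D₀(1+g)/(r−g) ⇒ P(r−g) = D₀(1+g) ⇒ g(P+D₀) = P·r − D₀
g = (P·r − D₀)/(P + D₀) = (£569,783.37×0.14 − £72,700.00) / (£569,783.37 + £72,700.00) = 0.011004

1.10%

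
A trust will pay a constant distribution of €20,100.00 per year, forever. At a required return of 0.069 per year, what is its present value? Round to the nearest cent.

Level perpetuity: PV = C / r = €20,100.00 / 0.069 = €291,304.35

€291304.35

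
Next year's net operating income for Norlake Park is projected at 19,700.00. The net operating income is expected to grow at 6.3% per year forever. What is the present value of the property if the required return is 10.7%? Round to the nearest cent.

Growing perpetuity: P = D₁ / (r − g) = 19,700.0000 / (0.107 − 0.063) = 447,727.27

447727.27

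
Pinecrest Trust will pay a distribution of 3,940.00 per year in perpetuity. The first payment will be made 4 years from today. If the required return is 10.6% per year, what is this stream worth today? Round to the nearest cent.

27474.19

Value at end of year 3: C / r = 3,940.00 / 0.106 = 37,169.8113
Discount to today: PV = 37,169.8113 / (1 + 0.106)^3 = 37,169.8113 / 1.352899 = 27,474.19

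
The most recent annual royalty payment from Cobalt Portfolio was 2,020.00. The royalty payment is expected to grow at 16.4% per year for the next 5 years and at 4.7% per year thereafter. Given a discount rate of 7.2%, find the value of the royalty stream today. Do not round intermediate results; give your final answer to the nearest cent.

140705.43

D_1 = 2351.28000
D_2 = 2736.88992
D_3 = 3185.73987
D_4 = 3708.20121
D_5 = 4316.34620
Terminal value at year 5: TV = D_5×(1+g_2)/(r−g_2) = 4519.21447/0.025 = 180768.57897
P_0 = D_1/(1+r)^1 + D_2/(1+r)^2 + D_3/(1+r)^3 + D_4/(1+r)^4 + D_5/(1+r)^5 + TV/(1+r)^5
    = 2193.35821 + 2381.59417 + 2585.98472 + 2807.91624 + 3048.89413 + 127687.68619 = 140705.43366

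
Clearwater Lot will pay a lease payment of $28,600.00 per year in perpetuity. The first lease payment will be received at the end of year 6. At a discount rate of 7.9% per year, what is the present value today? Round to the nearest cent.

$247532.21

Value at end of year 5: C / r = $28,600.00 / 0.079 = $362,025.3165
Discount to today: PV = $362,025.3165 / (1 + 0.079)^5 = $362,025.3165 / 1.462538 = $247,532.21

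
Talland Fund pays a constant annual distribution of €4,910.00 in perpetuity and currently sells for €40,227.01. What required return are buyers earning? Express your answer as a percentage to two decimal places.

P = C/r ⇒ r = C/P = €4,910.00/€40,227.01 = 0.122057

12.21%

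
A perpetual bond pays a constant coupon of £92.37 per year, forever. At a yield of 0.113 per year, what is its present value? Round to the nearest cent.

£817.43

Level perpetuity: PV = C / r = £92.37 / 0.113 = £817.43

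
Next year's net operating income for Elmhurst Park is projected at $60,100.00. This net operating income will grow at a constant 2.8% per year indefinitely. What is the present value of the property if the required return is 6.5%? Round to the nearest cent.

$1624324.32

Growing perpetuity: P = D₁ / (r − g) = $60,100.0000 / (0.065 − 0.028) = $1,624,324.32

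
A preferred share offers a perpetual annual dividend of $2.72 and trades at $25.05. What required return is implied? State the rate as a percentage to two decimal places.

10.86%

P = C/r ⇒ r = C/P = $2.72/$25.05 = 0.108583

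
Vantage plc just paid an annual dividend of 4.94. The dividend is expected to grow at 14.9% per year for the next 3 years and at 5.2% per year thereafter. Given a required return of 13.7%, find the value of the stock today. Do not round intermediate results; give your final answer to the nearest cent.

78.23

D_1 = 5.67606
D_2 = 6.52179
D_3 = 7.49354
Terminal value at year 3: TV = D_3×(1+g_2)/(r−g_2) = 7.88320/0.085 = 92.74358
P_0 = D_1/(1+r)^1 + D_2/(1+r)^2 + D_3/(1+r)^3 + TV/(1+r)^3
    = 4.99214 + 5.04482 + 5.09807 + 63.09609 = 78.23112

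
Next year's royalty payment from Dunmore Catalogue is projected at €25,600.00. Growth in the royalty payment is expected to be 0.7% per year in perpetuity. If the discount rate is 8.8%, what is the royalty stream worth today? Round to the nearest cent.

Growing perpetuity: P = D₁ / (r − g) = €25,600.0000 / (0.088 − 0.007) = €316,049.38

€316049.38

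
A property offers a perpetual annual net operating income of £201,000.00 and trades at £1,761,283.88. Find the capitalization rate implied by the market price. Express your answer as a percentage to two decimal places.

P = C/r ⇒ r = C/P = £201,000.00/£1,761,283.88 = 0.114121

11.41%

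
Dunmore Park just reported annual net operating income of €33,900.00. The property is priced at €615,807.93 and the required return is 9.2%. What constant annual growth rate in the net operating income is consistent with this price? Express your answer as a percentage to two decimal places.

P = D₀(1+g)/(r−g) ⇒ P(r−g) = D₀(1+g) ⇒ g(P+D₀) = P·r − D₀
g = (P·r − D₀)/(P + D₀) = (€615,807.93×0.092 − €33,900.00) / (€615,807.93 + €33,900.00) = 0.035022

3.50%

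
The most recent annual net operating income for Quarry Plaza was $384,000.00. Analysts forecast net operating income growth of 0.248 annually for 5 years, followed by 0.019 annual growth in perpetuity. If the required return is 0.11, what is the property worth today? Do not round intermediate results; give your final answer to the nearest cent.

D_1 = 479232.00000
D_2 = 598081.53600
D_3 = 746405.75693
D_4 = 931514.38465
D_5 = 1162529.95204
Terminal value at year 5: TV = D_5×(1+g_2)/(r−g_2) = 1184618.02113/0.091 = 13017780.45195
P_0 = D_1/(1+r)^1 + D_2/(1+r)^2 + D_3/(1+r)^3 + D_4/(1+r)^4 + D_5/(1+r)^5 + TV/(1+r)^5
    = 431740.54054 + 485416.39153 + 545765.45642 + 613617.37803 + 689904.94395 + 7725419.09758 = 10491863.80804

$10491863.81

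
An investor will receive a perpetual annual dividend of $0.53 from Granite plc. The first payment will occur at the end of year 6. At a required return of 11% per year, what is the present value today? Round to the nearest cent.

$2.86

Value at end of year 5: C / r = $0.53 / 0.11 = $4.8182
Discount to today: PV = $4.8182 / (1 + 0.11)^5 = $4.8182 / 1.685058 = $2.86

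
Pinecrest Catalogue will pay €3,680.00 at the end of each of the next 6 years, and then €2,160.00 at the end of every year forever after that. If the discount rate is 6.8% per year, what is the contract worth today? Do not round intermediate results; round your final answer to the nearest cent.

€39054.80

PV of 6-year annuity: €3,680.00 × [1 − (1+0.068)^−6] / 0.068 = 17649.69377
Perpetuity value at year 6: €2,160.00 / 0.068 = 31764.70588
PV of perpetuity: 31764.70588 / (1+0.068)^6 = 21405.10302
Total PV = 17649.69377 + 21405.10302 = 39054.79679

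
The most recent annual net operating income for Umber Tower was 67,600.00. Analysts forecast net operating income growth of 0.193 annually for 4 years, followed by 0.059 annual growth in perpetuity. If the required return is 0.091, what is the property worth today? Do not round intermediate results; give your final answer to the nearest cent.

3538357.87

D_1 = 80646.80000
D_2 = 96211.63240
D_3 = 114780.47745
D_4 = 136933.10960
Terminal value at year 4: TV = D_4×(1+g_2)/(r−g_2) = 145012.16307/0.032 = 4531630.09588
P_0 = D_1/(1+r)^1 + D_2/(1+r)^2 + D_3/(1+r)^3 + D_4/(1+r)^4 + TV/(1+r)^4
    = 73920.07333 + 80831.02427 + 88388.09528 + 96651.69356 + 3198566.98375 = 3538357.87019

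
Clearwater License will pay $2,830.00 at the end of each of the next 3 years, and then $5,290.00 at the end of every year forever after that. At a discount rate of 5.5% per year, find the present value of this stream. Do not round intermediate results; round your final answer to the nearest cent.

$89544.90

PV of 3-year annuity: $2,830.00 × [1 − (1+0.055)^−3] / 0.055 = 7635.15146
Perpetuity value at year 3: $5,290.00 / 0.055 = 96181.81818
PV of perpetuity: 96181.81818 / (1+0.055)^3 = 81909.75061
Total PV = 7635.15146 + 81909.75061 = 89544.90207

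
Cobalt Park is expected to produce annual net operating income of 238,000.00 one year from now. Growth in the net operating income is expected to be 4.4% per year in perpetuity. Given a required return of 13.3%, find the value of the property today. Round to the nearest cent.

2674157.30

Growing perpetuity: P = D₁ / (r − g) = 238,000.0000 / (0.133 − 0.044) = 2,674,157.30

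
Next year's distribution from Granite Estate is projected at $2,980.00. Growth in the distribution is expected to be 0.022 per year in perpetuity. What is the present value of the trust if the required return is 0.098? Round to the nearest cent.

Growing perpetuity: P = D₁ / (r − g) = $2,980.0000 / (0.098 − 0.022) = $39,210.53

$39210.53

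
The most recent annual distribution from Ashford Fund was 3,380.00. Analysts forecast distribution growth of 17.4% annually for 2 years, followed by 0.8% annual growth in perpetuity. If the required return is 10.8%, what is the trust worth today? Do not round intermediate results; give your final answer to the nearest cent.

D_1 = 3968.12000
D_2 = 4658.57288
Terminal value at year 2: TV = D_2×(1+g_2)/(r−g_2) = 4695.84146/0.1 = 46958.41463
P_0 = D_1/(1+r)^1 + D_2/(1+r)^2 + TV/(1+r)^2
    = 3581.33574 + 3794.66440 + 38250.21719 = 45626.21733

45626.22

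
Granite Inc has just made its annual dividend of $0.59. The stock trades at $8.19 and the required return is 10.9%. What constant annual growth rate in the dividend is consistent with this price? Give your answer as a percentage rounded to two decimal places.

3.45%

P = D₀(1+g)/(r−g) ⇒ P(r−g) = D₀(1+g) ⇒ g(P+D₀) = P·r − D₀
g = (P·r − D₀)/(P + D₀) = ($8.19×0.109 − $0.59) / ($8.19 + $0.59) = 0.034477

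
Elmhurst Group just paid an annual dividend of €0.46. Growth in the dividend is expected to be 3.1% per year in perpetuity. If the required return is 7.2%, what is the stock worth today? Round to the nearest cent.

€11.57

D₁ = D₀ × (1 + g) = €0.46 × 1.031 = €0.4743
Growing perpetuity: P = D₁ / (r − g) = €0.4743 / (0.072 − 0.031) = €11.57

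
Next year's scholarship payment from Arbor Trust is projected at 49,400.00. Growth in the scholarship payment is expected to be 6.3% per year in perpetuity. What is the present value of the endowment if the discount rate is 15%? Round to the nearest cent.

567816.09

Growing perpetuity: P = D₁ / (r − g) = 49,400.0000 / (0.15 − 0.063) = 567,816.09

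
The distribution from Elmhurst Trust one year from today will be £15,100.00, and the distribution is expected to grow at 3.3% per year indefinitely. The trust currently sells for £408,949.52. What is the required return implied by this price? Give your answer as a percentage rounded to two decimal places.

6.99%

P = D₁/(r − g) ⇒ r = D₁/P + g = £15,100.0000/£408,949.52 + 0.033 = 0.036924 + 0.033 = 0.069924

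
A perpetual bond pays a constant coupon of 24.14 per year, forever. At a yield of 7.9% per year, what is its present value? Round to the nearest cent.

Level perpetuity: PV = C / r = 24.14 / 0.079 = 305.57

305.57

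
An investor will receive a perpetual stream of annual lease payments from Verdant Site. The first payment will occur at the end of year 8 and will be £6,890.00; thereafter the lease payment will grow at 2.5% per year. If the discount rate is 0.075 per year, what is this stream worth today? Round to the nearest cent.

£83059.63

Value at end of year 7: C₁ / (r − g) = £6,890.00 / (0.075 − 0.025) = £137,800.0000
Discount to today: PV = £137,800.0000 / (1 + 0.075)^7 = £137,800.0000 / 1.659049 = £83,059.63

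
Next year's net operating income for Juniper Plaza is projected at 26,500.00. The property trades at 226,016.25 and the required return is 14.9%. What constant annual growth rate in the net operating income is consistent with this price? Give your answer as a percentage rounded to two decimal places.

3.18%

P = D₁/(r−g) ⇒ g = r − D₁/P = 0.149 − 26,500.00/226,016.25 = 0.031752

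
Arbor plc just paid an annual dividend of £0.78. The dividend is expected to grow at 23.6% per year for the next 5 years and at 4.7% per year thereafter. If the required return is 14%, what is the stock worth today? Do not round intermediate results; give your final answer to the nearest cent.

D_1 = 0.96408
D_2 = 1.19160
D_3 = 1.47282
D_4 = 1.82041
D_5 = 2.25002
Terminal value at year 5: TV = D_5×(1+g_2)/(r−g_2) = 2.35577/0.093 = 25.33090
P_0 = D_1/(1+r)^1 + D_2/(1+r)^2 + D_3/(1+r)^3 + D_4/(1+r)^4 + D_5/(1+r)^5 + TV/(1+r)^5
    = 0.84568 + 0.91690 + 0.99411 + 1.07783 + 1.16859 + 13.15608 = 18.15919

£18.16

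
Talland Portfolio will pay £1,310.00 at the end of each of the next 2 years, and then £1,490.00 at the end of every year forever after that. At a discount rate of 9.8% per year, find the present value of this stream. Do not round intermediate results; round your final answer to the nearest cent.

£14890.84

PV of 2-year annuity: £1,310.00 × [1 − (1+0.098)^−2] / 0.098 = 2279.67060
Perpetuity value at year 2: £1,490.00 / 0.098 = 15204.08163
PV of perpetuity: 15204.08163 / (1+0.098)^2 = 12611.17385
Total PV = 2279.67060 + 12611.17385 = 14890.84445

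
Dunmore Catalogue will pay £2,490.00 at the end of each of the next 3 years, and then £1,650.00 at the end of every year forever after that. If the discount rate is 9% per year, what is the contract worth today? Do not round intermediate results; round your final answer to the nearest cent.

PV of 3-year annuity: £2,490.00 × [1 − (1+0.09)^−3] / 0.09 = 6302.92372
Perpetuity value at year 3: £1,650.00 / 0.09 = 18333.33333
PV of perpetuity: 18333.33333 / (1+0.09)^3 = 14156.69713
Total PV = 6302.92372 + 14156.69713 = 20459.62085

£20459.62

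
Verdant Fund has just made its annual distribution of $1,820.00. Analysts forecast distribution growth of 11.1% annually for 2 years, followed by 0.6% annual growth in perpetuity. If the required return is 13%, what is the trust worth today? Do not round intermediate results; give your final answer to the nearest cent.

D_1 = 2022.02000
D_2 = 2246.46422
Terminal value at year 2: TV = D_2×(1+g_2)/(r−g_2) = 2259.94301/0.124 = 18225.34682
P_0 = D_1/(1+r)^1 + D_2/(1+r)^2 + TV/(1+r)^2
    = 1789.39823 + 1759.31100 + 14273.11991 = 17821.82915

$17821.83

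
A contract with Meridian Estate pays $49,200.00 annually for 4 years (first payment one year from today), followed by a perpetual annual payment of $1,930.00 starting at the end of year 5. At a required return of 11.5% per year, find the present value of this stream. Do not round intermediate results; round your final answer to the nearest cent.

PV of 4-year annuity: $49,200.00 × [1 − (1+0.115)^−4] / 0.115 = 151024.99893
Perpetuity value at year 4: $1,930.00 / 0.115 = 16782.60870
PV of perpetuity: 16782.60870 / (1+0.115)^4 = 10858.25406
Total PV = 151024.99893 + 10858.25406 = 161883.25299

$161883.25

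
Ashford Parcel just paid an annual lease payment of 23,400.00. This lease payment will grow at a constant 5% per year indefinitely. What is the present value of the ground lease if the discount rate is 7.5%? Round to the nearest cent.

D₁ = D₀ × (1 + g) = 23,400.00 × 1.05 = 24,570.0000
Growing perpetuity: P = D₁ / (r − g) = 24,570.0000 / (0.075 − 0.05) = 982,800.00

982800.00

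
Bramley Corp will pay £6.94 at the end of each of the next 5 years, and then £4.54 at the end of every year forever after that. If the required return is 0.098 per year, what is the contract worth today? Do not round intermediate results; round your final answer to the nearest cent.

£55.47

PV of 5-year annuity: £6.94 × [1 − (1+0.098)^−5] / 0.098 = 26.44303
Perpetuity value at year 5: £4.54 / 0.098 = 46.32653
PV of perpetuity: 46.32653 / (1+0.098)^5 = 29.02806
Total PV = 26.44303 + 29.02806 = 55.47109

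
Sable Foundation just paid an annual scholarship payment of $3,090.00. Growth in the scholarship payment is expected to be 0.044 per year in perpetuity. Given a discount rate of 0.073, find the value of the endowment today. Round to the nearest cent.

D₁ = D₀ × (1 + g) = $3,090.00 × 1.044 = $3,225.9600
Growing perpetuity: P = D₁ / (r − g) = $3,225.9600 / (0.073 − 0.044) = $111,240.00

$111240.00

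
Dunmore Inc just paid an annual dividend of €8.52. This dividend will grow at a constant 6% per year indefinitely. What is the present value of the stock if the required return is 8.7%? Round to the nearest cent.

D₁ = D₀ × (1 + g) = €8.52 × 1.06 = €9.0312
Growing perpetuity: P = D₁ / (r − g) = €9.0312 / (0.087 − 0.06) = €334.49

€334.49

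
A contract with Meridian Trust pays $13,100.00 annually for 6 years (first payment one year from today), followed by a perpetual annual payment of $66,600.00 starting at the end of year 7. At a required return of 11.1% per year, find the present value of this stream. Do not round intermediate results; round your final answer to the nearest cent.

PV of 6-year annuity: $13,100.00 × [1 − (1+0.111)^−6] / 0.111 = 55260.75956
Perpetuity value at year 6: $66,600.00 / 0.111 = 600000.00000
PV of perpetuity: 600000.00000 / (1+0.111)^6 = 319055.98574
Total PV = 55260.75956 + 319055.98574 = 374316.74530

$374316.75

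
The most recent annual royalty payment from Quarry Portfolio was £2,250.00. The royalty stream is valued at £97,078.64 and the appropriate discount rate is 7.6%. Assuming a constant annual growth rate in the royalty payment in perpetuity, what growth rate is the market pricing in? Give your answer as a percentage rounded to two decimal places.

5.16%

P = D₀(1+g)/(r−g) ⇒ P(r−g) = D₀(1+g) ⇒ g(P+D₀) = P·r − D₀
g = (P·r − D₀)/(P + D₀) = (£97,078.64×0.076 − £2,250.00) / (£97,078.64 + £2,250.00) = 0.051626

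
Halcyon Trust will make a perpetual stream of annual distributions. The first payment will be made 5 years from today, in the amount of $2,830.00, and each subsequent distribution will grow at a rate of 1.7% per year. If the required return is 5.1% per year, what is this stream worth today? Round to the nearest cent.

Value at end of year 4: C₁ / (r − g) = $2,830.00 / (0.051 − 0.017) = $83,235.2941
Discount to today: PV = $83,235.2941 / (1 + 0.051)^4 = $83,235.2941 / 1.220143 = $68,217.63

$68217.63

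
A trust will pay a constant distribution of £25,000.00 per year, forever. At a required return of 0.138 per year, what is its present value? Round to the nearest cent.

£181159.42

Level perpetuity: PV = C / r = £25,000.00 / 0.138 = £181,159.42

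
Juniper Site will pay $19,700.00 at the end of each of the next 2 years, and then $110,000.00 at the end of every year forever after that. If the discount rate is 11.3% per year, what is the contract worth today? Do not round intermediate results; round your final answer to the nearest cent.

PV of 2-year annuity: $19,700.00 × [1 − (1+0.113)^−2] / 0.113 = 33602.79439
Perpetuity value at year 2: $110,000.00 / 0.113 = 973451.32743
PV of perpetuity: 973451.32743 / (1+0.113)^2 = 785821.51106
Total PV = 33602.79439 + 785821.51106 = 819424.30545

$819424.31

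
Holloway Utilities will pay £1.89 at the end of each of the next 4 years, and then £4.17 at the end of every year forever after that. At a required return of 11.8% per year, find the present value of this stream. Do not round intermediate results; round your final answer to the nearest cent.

£28.38

PV of 4-year annuity: £1.89 × [1 − (1+0.118)^−4] / 0.118 = 5.76486
Perpetuity value at year 4: £4.17 / 0.118 = 35.33898
PV of perpetuity: 35.33898 / (1+0.118)^4 = 22.61970
Total PV = 5.76486 + 22.61970 = 28.38455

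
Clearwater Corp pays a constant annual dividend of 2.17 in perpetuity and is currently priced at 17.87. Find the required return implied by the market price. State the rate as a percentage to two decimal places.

P = C/r ⇒ r = C/P = 2.17/17.87 = 0.121433

12.14%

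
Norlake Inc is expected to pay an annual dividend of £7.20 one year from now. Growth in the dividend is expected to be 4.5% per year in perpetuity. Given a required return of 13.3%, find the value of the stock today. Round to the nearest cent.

Growing perpetuity: P = D₁ / (r − g) = £7.2000 / (0.133 − 0.045) = £81.82

£81.82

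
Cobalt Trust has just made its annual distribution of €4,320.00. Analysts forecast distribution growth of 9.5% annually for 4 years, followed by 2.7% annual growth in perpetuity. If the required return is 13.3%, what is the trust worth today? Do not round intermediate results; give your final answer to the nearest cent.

€52395.05

D_1 = 4730.40000
D_2 = 5179.78800
D_3 = 5671.86786
D_4 = 6210.69531
Terminal value at year 4: TV = D_4×(1+g_2)/(r−g_2) = 6378.38408/0.106 = 60173.43472
P_0 = D_1/(1+r)^1 + D_2/(1+r)^2 + D_3/(1+r)^3 + D_4/(1+r)^4 + TV/(1+r)^4
    = 4175.11033 + 4035.08015 + 3899.74648 + 3768.95181 + 36516.16514 = 52395.05390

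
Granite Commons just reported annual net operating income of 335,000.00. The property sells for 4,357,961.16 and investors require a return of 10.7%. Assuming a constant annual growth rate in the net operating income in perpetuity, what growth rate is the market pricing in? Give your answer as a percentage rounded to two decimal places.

P = D₀(1+g)/(r−g) ⇒ P(r−g) = D₀(1+g) ⇒ g(P+D₀) = P·r − D₀
g = (P·r − D₀)/(P + D₀) = (4,357,961.16×0.107 − 335,000.00) / (4,357,961.16 + 335,000.00) = 0.027978

2.80%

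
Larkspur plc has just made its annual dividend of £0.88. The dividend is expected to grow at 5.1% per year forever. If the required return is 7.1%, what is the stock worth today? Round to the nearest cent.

D₁ = D₀ × (1 + g) = £0.88 × 1.051 = £0.9249
Growing perpetuity: P = D₁ / (r − g) = £0.9249 / (0.071 − 0.051) = £46.24

£46.24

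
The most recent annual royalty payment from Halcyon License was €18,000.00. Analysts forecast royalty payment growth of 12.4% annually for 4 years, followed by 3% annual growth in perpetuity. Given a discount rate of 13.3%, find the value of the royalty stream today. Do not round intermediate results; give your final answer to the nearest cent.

D_1 = 20232.00000
D_2 = 22740.76800
D_3 = 25560.62323
D_4 = 28730.14051
Terminal value at year 4: TV = D_4×(1+g_2)/(r−g_2) = 29592.04473/0.103 = 287301.40513
P_0 = D_1/(1+r)^1 + D_2/(1+r)^2 + D_3/(1+r)^3 + D_4/(1+r)^4 + TV/(1+r)^4
    = 17857.01677 + 17715.16933 + 17574.44865 + 17434.84580 + 174348.45796 = 244929.93851

€244929.94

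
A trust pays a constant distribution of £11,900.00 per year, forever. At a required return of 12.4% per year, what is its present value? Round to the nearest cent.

Level perpetuity: PV = C / r = £11,900.00 / 0.124 = £95,967.74

£95967.74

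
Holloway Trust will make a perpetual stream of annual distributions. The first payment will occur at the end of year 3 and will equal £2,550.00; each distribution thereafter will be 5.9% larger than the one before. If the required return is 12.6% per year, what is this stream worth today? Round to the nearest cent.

Value at end of year 2: C₁ / (r − g) = £2,550.00 / (0.126 − 0.059) = £38,059.7015
Discount to today: PV = £38,059.7015 / (1 + 0.126)^2 = £38,059.7015 / 1.267876 = £30,018.47

£30018.47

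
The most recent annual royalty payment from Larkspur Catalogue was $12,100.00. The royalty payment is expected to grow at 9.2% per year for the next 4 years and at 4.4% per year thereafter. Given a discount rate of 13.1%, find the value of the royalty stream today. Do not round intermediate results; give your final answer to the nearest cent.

D_1 = 13213.20000
D_2 = 14428.81440
D_3 = 15756.26532
D_4 = 17205.84173
Terminal value at year 4: TV = D_4×(1+g_2)/(r−g_2) = 17962.89877/0.087 = 206470.10082
P_0 = D_1/(1+r)^1 + D_2/(1+r)^2 + D_3/(1+r)^3 + D_4/(1+r)^4 + TV/(1+r)^4
    = 11682.75862 + 11279.90488 + 10890.94264 + 10515.39289 + 126184.71470 = 170553.71373

$170553.71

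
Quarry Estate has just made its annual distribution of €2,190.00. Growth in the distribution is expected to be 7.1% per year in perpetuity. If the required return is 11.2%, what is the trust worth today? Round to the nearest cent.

€57207.07

D₁ = D₀ × (1 + g) = €2,190.00 × 1.071 = €2,345.4900
Growing perpetuity: P = D₁ / (r − g) = €2,345.4900 / (0.112 − 0.071) = €57,207.07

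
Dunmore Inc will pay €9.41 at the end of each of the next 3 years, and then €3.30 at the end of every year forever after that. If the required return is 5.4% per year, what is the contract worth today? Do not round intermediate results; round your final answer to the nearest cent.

€77.63

PV of 3-year annuity: €9.41 × [1 − (1+0.054)^−3] / 0.054 = 25.43490
Perpetuity value at year 3: €3.30 / 0.054 = 61.11111
PV of perpetuity: 61.11111 / (1+0.054)^3 = 52.19133
Total PV = 25.43490 + 52.19133 = 77.62622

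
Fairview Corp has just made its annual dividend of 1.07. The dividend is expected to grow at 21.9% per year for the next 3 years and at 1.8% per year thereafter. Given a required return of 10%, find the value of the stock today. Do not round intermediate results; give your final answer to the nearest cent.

22.03

D_1 = 1.30433
D_2 = 1.58998
D_3 = 1.93818
Terminal value at year 3: TV = D_3×(1+g_2)/(r−g_2) = 1.97307/0.082 = 24.06184
P_0 = D_1/(1+r)^1 + D_2/(1+r)^2 + D_3/(1+r)^3 + TV/(1+r)^3
    = 1.18575 + 1.31403 + 1.45619 + 18.07802 = 22.03399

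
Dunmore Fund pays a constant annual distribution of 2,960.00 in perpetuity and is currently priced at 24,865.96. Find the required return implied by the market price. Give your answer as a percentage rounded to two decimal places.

P = C/r ⇒ r = C/P = 2,960.00/24,865.96 = 0.119038

11.90%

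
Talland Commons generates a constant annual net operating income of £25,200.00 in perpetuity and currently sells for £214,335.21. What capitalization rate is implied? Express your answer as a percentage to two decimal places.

P = C/r ⇒ r = C/P = £25,200.00/£214,335.21 = 0.117573

11.76%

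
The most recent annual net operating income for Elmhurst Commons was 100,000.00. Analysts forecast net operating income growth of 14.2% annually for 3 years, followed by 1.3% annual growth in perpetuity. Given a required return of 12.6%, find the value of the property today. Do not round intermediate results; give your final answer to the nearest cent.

1243827.57

D_1 = 114200.00000
D_2 = 130416.40000
D_3 = 148935.52880
Terminal value at year 3: TV = D_3×(1+g_2)/(r−g_2) = 150871.69067/0.113 = 1335147.70508
P_0 = D_1/(1+r)^1 + D_2/(1+r)^2 + D_3/(1+r)^3 + TV/(1+r)^3
    = 101420.95915 + 102862.10954 + 104323.73810 + 935220.76720 = 1243827.57399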